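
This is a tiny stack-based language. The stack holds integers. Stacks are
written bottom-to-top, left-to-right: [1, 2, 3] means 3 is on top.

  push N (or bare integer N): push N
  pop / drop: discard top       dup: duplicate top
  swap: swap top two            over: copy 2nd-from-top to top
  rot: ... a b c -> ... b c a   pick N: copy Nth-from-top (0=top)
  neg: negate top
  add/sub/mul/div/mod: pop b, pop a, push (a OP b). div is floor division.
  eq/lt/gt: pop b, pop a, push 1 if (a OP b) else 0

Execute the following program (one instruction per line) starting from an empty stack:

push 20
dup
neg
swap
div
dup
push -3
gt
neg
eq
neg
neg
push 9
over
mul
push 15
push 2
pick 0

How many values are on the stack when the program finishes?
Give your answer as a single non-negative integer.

Answer: 5

Derivation:
After 'push 20': stack = [20] (depth 1)
After 'dup': stack = [20, 20] (depth 2)
After 'neg': stack = [20, -20] (depth 2)
After 'swap': stack = [-20, 20] (depth 2)
After 'div': stack = [-1] (depth 1)
After 'dup': stack = [-1, -1] (depth 2)
After 'push -3': stack = [-1, -1, -3] (depth 3)
After 'gt': stack = [-1, 1] (depth 2)
After 'neg': stack = [-1, -1] (depth 2)
After 'eq': stack = [1] (depth 1)
After 'neg': stack = [-1] (depth 1)
After 'neg': stack = [1] (depth 1)
After 'push 9': stack = [1, 9] (depth 2)
After 'over': stack = [1, 9, 1] (depth 3)
After 'mul': stack = [1, 9] (depth 2)
After 'push 15': stack = [1, 9, 15] (depth 3)
After 'push 2': stack = [1, 9, 15, 2] (depth 4)
After 'pick 0': stack = [1, 9, 15, 2, 2] (depth 5)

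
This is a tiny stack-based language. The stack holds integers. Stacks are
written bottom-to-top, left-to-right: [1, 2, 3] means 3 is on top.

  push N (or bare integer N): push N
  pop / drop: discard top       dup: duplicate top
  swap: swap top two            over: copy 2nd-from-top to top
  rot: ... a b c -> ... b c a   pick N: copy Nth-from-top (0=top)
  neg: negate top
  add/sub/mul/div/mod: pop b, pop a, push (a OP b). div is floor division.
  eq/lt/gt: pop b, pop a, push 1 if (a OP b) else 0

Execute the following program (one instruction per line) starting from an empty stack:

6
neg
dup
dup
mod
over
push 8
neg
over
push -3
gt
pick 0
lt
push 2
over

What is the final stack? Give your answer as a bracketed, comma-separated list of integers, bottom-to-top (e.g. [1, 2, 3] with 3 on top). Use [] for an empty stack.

Answer: [-6, 0, -6, -8, 0, 2, 0]

Derivation:
After 'push 6': [6]
After 'neg': [-6]
After 'dup': [-6, -6]
After 'dup': [-6, -6, -6]
After 'mod': [-6, 0]
After 'over': [-6, 0, -6]
After 'push 8': [-6, 0, -6, 8]
After 'neg': [-6, 0, -6, -8]
After 'over': [-6, 0, -6, -8, -6]
After 'push -3': [-6, 0, -6, -8, -6, -3]
After 'gt': [-6, 0, -6, -8, 0]
After 'pick 0': [-6, 0, -6, -8, 0, 0]
After 'lt': [-6, 0, -6, -8, 0]
After 'push 2': [-6, 0, -6, -8, 0, 2]
After 'over': [-6, 0, -6, -8, 0, 2, 0]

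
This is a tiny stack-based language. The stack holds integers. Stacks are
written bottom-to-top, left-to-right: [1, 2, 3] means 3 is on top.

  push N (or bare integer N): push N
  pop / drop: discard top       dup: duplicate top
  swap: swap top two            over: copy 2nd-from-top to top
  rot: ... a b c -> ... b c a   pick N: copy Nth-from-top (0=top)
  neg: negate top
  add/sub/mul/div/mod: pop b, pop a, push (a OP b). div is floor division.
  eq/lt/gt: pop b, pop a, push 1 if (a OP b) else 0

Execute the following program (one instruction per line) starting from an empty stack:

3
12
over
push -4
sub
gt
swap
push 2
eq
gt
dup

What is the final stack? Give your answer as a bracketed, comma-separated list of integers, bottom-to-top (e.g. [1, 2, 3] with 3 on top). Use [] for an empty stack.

Answer: [1, 1]

Derivation:
After 'push 3': [3]
After 'push 12': [3, 12]
After 'over': [3, 12, 3]
After 'push -4': [3, 12, 3, -4]
After 'sub': [3, 12, 7]
After 'gt': [3, 1]
After 'swap': [1, 3]
After 'push 2': [1, 3, 2]
After 'eq': [1, 0]
After 'gt': [1]
After 'dup': [1, 1]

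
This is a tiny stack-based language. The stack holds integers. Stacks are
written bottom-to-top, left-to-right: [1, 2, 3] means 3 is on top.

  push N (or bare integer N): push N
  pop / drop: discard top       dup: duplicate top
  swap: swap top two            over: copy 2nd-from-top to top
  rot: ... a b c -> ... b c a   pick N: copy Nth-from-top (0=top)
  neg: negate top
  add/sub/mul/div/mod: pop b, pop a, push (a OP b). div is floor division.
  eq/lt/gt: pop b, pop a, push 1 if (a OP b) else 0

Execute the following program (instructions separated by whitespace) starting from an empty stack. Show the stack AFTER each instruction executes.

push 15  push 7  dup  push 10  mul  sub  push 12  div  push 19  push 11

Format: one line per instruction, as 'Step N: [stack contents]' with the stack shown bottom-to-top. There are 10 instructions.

Step 1: [15]
Step 2: [15, 7]
Step 3: [15, 7, 7]
Step 4: [15, 7, 7, 10]
Step 5: [15, 7, 70]
Step 6: [15, -63]
Step 7: [15, -63, 12]
Step 8: [15, -6]
Step 9: [15, -6, 19]
Step 10: [15, -6, 19, 11]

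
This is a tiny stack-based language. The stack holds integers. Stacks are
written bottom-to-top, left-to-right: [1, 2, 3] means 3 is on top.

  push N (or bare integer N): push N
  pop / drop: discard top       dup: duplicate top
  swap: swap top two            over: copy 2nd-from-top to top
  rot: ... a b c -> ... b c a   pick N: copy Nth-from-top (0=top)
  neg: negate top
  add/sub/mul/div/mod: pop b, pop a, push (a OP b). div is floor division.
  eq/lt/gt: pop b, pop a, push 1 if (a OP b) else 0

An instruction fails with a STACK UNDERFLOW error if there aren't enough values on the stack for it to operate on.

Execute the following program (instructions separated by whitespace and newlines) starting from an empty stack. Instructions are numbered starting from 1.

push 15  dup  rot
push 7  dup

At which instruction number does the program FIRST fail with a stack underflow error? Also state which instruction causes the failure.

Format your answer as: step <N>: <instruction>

Answer: step 3: rot

Derivation:
Step 1 ('push 15'): stack = [15], depth = 1
Step 2 ('dup'): stack = [15, 15], depth = 2
Step 3 ('rot'): needs 3 value(s) but depth is 2 — STACK UNDERFLOW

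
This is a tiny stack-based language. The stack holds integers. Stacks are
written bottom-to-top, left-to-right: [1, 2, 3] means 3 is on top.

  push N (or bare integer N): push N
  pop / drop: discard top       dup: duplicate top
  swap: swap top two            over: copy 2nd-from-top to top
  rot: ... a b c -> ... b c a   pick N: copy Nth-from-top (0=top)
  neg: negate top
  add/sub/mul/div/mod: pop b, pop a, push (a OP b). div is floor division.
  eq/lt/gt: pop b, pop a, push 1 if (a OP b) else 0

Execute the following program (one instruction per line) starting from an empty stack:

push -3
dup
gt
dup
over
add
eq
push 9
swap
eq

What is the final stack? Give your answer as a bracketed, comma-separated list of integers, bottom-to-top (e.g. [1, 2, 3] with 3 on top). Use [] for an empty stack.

After 'push -3': [-3]
After 'dup': [-3, -3]
After 'gt': [0]
After 'dup': [0, 0]
After 'over': [0, 0, 0]
After 'add': [0, 0]
After 'eq': [1]
After 'push 9': [1, 9]
After 'swap': [9, 1]
After 'eq': [0]

Answer: [0]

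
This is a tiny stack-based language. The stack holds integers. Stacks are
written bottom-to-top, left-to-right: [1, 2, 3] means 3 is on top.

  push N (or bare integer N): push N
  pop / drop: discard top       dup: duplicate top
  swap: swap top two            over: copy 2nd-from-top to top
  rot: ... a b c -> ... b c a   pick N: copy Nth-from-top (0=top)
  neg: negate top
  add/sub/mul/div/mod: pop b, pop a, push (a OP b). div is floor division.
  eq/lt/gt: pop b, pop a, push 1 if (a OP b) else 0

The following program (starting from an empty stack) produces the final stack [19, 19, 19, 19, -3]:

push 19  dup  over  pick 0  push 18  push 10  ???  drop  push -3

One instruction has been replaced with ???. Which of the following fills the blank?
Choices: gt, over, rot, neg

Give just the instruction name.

Stack before ???: [19, 19, 19, 19, 18, 10]
Stack after ???:  [19, 19, 19, 19, 1]
Checking each choice:
  gt: MATCH
  over: produces [19, 19, 19, 19, 18, 10, -3]
  rot: produces [19, 19, 19, 18, 10, -3]
  neg: produces [19, 19, 19, 19, 18, -3]


Answer: gt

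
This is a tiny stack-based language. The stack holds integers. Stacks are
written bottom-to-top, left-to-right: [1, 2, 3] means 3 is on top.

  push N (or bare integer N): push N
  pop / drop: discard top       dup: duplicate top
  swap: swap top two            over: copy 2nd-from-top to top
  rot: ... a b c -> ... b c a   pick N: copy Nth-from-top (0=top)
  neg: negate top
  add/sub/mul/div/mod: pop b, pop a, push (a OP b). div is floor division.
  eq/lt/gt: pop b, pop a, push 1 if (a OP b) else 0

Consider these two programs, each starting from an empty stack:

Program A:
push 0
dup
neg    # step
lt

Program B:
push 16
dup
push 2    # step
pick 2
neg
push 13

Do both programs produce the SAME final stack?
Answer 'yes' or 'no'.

Answer: no

Derivation:
Program A trace:
  After 'push 0': [0]
  After 'dup': [0, 0]
  After 'neg': [0, 0]
  After 'lt': [0]
Program A final stack: [0]

Program B trace:
  After 'push 16': [16]
  After 'dup': [16, 16]
  After 'push 2': [16, 16, 2]
  After 'pick 2': [16, 16, 2, 16]
  After 'neg': [16, 16, 2, -16]
  After 'push 13': [16, 16, 2, -16, 13]
Program B final stack: [16, 16, 2, -16, 13]
Same: no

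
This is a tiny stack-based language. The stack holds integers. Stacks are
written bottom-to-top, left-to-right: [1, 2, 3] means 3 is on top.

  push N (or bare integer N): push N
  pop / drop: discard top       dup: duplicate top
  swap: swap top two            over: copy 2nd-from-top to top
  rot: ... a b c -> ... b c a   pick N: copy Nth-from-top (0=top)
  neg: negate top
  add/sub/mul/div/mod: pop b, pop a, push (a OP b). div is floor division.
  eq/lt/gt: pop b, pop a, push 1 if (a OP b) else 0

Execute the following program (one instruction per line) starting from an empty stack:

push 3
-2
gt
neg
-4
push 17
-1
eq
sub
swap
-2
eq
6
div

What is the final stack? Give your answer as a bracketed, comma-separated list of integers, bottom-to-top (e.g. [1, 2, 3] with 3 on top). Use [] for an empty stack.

Answer: [-4, 0]

Derivation:
After 'push 3': [3]
After 'push -2': [3, -2]
After 'gt': [1]
After 'neg': [-1]
After 'push -4': [-1, -4]
After 'push 17': [-1, -4, 17]
After 'push -1': [-1, -4, 17, -1]
After 'eq': [-1, -4, 0]
After 'sub': [-1, -4]
After 'swap': [-4, -1]
After 'push -2': [-4, -1, -2]
After 'eq': [-4, 0]
After 'push 6': [-4, 0, 6]
After 'div': [-4, 0]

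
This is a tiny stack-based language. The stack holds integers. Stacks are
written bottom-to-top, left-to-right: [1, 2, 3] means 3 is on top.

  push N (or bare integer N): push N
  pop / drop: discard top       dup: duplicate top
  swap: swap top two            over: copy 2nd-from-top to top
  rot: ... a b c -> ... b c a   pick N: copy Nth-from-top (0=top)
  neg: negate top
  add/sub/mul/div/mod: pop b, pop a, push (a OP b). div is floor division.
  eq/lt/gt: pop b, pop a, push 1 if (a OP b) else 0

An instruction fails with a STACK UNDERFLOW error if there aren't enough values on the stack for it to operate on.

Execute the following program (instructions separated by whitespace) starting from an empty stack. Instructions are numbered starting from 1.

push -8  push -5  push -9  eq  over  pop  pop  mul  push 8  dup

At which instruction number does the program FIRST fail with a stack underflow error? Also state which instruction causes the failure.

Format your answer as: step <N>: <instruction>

Step 1 ('push -8'): stack = [-8], depth = 1
Step 2 ('push -5'): stack = [-8, -5], depth = 2
Step 3 ('push -9'): stack = [-8, -5, -9], depth = 3
Step 4 ('eq'): stack = [-8, 0], depth = 2
Step 5 ('over'): stack = [-8, 0, -8], depth = 3
Step 6 ('pop'): stack = [-8, 0], depth = 2
Step 7 ('pop'): stack = [-8], depth = 1
Step 8 ('mul'): needs 2 value(s) but depth is 1 — STACK UNDERFLOW

Answer: step 8: mul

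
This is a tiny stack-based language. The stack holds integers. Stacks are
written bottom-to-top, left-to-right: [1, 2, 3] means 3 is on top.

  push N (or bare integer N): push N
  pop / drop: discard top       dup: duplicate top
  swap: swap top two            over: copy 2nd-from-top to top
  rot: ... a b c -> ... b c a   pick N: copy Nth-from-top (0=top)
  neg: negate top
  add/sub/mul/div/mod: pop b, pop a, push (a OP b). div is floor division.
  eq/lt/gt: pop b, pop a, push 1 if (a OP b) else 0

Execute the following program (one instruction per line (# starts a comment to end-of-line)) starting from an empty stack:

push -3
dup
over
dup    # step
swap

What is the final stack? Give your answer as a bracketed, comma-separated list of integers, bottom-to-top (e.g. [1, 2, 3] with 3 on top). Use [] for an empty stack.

Answer: [-3, -3, -3, -3]

Derivation:
After 'push -3': [-3]
After 'dup': [-3, -3]
After 'over': [-3, -3, -3]
After 'dup': [-3, -3, -3, -3]
After 'swap': [-3, -3, -3, -3]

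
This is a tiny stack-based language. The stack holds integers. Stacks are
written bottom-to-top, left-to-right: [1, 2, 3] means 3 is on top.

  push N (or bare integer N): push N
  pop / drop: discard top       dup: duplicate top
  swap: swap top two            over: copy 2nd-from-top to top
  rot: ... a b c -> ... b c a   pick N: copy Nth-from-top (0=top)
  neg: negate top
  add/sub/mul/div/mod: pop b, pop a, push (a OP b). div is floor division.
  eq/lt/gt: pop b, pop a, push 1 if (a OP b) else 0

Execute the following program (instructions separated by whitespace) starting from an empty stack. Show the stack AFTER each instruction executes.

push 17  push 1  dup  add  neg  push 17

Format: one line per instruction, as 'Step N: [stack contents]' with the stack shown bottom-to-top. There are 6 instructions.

Step 1: [17]
Step 2: [17, 1]
Step 3: [17, 1, 1]
Step 4: [17, 2]
Step 5: [17, -2]
Step 6: [17, -2, 17]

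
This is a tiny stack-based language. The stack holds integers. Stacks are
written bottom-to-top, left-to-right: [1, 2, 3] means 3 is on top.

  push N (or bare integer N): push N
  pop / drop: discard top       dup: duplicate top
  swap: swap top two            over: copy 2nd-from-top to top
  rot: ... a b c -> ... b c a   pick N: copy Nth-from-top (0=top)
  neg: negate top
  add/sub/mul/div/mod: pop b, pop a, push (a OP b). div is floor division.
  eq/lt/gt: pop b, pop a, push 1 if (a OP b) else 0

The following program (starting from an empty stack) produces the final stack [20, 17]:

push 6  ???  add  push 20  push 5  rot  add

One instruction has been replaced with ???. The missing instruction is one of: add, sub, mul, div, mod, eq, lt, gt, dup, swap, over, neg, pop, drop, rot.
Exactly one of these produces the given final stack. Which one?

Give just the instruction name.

Answer: dup

Derivation:
Stack before ???: [6]
Stack after ???:  [6, 6]
The instruction that transforms [6] -> [6, 6] is: dup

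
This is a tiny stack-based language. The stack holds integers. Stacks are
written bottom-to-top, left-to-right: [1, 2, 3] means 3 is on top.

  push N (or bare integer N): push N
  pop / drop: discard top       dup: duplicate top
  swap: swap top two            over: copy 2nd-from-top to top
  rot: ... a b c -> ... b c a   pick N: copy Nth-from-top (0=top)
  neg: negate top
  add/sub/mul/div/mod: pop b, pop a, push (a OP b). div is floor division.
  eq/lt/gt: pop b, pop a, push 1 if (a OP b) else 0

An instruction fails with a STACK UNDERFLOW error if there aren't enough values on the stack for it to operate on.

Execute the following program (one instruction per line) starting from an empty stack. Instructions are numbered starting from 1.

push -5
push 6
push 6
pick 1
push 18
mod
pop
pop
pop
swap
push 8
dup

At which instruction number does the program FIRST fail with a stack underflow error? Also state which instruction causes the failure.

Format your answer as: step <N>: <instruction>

Answer: step 10: swap

Derivation:
Step 1 ('push -5'): stack = [-5], depth = 1
Step 2 ('push 6'): stack = [-5, 6], depth = 2
Step 3 ('push 6'): stack = [-5, 6, 6], depth = 3
Step 4 ('pick 1'): stack = [-5, 6, 6, 6], depth = 4
Step 5 ('push 18'): stack = [-5, 6, 6, 6, 18], depth = 5
Step 6 ('mod'): stack = [-5, 6, 6, 6], depth = 4
Step 7 ('pop'): stack = [-5, 6, 6], depth = 3
Step 8 ('pop'): stack = [-5, 6], depth = 2
Step 9 ('pop'): stack = [-5], depth = 1
Step 10 ('swap'): needs 2 value(s) but depth is 1 — STACK UNDERFLOW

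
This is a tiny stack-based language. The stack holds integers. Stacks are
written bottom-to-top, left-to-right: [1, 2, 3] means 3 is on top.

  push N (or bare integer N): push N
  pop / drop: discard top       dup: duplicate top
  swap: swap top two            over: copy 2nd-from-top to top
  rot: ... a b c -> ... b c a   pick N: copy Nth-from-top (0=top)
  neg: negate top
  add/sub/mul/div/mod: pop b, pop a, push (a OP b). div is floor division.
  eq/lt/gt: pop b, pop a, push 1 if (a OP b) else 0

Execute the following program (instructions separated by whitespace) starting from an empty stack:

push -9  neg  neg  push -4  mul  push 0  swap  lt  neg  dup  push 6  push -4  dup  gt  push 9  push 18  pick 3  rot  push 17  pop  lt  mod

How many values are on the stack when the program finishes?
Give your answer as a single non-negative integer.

Answer: 5

Derivation:
After 'push -9': stack = [-9] (depth 1)
After 'neg': stack = [9] (depth 1)
After 'neg': stack = [-9] (depth 1)
After 'push -4': stack = [-9, -4] (depth 2)
After 'mul': stack = [36] (depth 1)
After 'push 0': stack = [36, 0] (depth 2)
After 'swap': stack = [0, 36] (depth 2)
After 'lt': stack = [1] (depth 1)
After 'neg': stack = [-1] (depth 1)
After 'dup': stack = [-1, -1] (depth 2)
  ...
After 'dup': stack = [-1, -1, 6, -4, -4] (depth 5)
After 'gt': stack = [-1, -1, 6, 0] (depth 4)
After 'push 9': stack = [-1, -1, 6, 0, 9] (depth 5)
After 'push 18': stack = [-1, -1, 6, 0, 9, 18] (depth 6)
After 'pick 3': stack = [-1, -1, 6, 0, 9, 18, 6] (depth 7)
After 'rot': stack = [-1, -1, 6, 0, 18, 6, 9] (depth 7)
After 'push 17': stack = [-1, -1, 6, 0, 18, 6, 9, 17] (depth 8)
After 'pop': stack = [-1, -1, 6, 0, 18, 6, 9] (depth 7)
After 'lt': stack = [-1, -1, 6, 0, 18, 1] (depth 6)
After 'mod': stack = [-1, -1, 6, 0, 0] (depth 5)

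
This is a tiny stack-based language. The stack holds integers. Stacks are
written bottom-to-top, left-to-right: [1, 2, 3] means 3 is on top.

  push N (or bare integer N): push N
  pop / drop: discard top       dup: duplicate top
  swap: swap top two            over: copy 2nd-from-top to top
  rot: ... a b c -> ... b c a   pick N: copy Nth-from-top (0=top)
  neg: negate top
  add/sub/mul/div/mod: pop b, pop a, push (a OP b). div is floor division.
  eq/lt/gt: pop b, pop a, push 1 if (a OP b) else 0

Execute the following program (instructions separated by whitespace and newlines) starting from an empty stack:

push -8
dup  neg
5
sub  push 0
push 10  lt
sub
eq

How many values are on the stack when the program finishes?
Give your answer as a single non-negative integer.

After 'push -8': stack = [-8] (depth 1)
After 'dup': stack = [-8, -8] (depth 2)
After 'neg': stack = [-8, 8] (depth 2)
After 'push 5': stack = [-8, 8, 5] (depth 3)
After 'sub': stack = [-8, 3] (depth 2)
After 'push 0': stack = [-8, 3, 0] (depth 3)
After 'push 10': stack = [-8, 3, 0, 10] (depth 4)
After 'lt': stack = [-8, 3, 1] (depth 3)
After 'sub': stack = [-8, 2] (depth 2)
After 'eq': stack = [0] (depth 1)

Answer: 1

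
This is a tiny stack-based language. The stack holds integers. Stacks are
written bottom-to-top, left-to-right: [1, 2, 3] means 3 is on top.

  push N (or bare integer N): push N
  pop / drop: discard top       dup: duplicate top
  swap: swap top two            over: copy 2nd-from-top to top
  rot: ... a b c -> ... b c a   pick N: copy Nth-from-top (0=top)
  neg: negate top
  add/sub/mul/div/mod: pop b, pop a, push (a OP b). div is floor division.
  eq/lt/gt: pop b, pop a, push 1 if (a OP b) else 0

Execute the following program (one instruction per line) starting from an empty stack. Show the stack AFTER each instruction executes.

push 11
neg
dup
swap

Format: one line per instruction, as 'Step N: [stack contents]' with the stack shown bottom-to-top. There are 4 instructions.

Step 1: [11]
Step 2: [-11]
Step 3: [-11, -11]
Step 4: [-11, -11]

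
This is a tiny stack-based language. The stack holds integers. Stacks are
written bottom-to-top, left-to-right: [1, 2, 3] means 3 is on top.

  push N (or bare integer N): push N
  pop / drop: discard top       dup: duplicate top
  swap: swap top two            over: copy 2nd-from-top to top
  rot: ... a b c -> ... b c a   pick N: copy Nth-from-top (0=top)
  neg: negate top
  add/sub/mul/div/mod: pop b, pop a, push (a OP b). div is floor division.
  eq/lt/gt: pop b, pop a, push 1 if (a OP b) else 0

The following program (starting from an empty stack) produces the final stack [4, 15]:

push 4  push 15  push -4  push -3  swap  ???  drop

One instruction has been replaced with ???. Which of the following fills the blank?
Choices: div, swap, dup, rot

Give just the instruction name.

Answer: div

Derivation:
Stack before ???: [4, 15, -3, -4]
Stack after ???:  [4, 15, 0]
Checking each choice:
  div: MATCH
  swap: produces [4, 15, -4]
  dup: produces [4, 15, -3, -4]
  rot: produces [4, -3, -4]


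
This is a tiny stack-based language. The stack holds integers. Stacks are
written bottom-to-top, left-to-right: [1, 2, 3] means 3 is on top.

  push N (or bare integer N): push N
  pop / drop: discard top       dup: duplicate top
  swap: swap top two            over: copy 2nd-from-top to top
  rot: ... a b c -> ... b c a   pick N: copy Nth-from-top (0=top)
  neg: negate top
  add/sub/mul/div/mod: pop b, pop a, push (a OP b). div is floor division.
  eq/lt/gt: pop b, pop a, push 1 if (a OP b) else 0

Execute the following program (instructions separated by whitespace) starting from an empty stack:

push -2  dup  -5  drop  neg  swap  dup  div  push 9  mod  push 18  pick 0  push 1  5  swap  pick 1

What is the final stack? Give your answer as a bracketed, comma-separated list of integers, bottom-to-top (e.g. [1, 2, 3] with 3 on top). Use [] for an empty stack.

Answer: [2, 1, 18, 18, 5, 1, 5]

Derivation:
After 'push -2': [-2]
After 'dup': [-2, -2]
After 'push -5': [-2, -2, -5]
After 'drop': [-2, -2]
After 'neg': [-2, 2]
After 'swap': [2, -2]
After 'dup': [2, -2, -2]
After 'div': [2, 1]
After 'push 9': [2, 1, 9]
After 'mod': [2, 1]
After 'push 18': [2, 1, 18]
After 'pick 0': [2, 1, 18, 18]
After 'push 1': [2, 1, 18, 18, 1]
After 'push 5': [2, 1, 18, 18, 1, 5]
After 'swap': [2, 1, 18, 18, 5, 1]
After 'pick 1': [2, 1, 18, 18, 5, 1, 5]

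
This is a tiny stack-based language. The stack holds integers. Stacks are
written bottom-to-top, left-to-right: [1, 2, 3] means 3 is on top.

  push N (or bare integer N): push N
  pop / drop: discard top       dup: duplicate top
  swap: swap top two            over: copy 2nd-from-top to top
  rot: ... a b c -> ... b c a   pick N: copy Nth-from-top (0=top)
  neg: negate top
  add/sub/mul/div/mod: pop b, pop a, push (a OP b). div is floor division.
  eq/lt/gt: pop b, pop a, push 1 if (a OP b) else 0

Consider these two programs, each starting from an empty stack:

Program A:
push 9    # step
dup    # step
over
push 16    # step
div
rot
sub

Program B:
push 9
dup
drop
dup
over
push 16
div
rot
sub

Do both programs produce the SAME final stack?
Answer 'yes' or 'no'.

Answer: yes

Derivation:
Program A trace:
  After 'push 9': [9]
  After 'dup': [9, 9]
  After 'over': [9, 9, 9]
  After 'push 16': [9, 9, 9, 16]
  After 'div': [9, 9, 0]
  After 'rot': [9, 0, 9]
  After 'sub': [9, -9]
Program A final stack: [9, -9]

Program B trace:
  After 'push 9': [9]
  After 'dup': [9, 9]
  After 'drop': [9]
  After 'dup': [9, 9]
  After 'over': [9, 9, 9]
  After 'push 16': [9, 9, 9, 16]
  After 'div': [9, 9, 0]
  After 'rot': [9, 0, 9]
  After 'sub': [9, -9]
Program B final stack: [9, -9]
Same: yes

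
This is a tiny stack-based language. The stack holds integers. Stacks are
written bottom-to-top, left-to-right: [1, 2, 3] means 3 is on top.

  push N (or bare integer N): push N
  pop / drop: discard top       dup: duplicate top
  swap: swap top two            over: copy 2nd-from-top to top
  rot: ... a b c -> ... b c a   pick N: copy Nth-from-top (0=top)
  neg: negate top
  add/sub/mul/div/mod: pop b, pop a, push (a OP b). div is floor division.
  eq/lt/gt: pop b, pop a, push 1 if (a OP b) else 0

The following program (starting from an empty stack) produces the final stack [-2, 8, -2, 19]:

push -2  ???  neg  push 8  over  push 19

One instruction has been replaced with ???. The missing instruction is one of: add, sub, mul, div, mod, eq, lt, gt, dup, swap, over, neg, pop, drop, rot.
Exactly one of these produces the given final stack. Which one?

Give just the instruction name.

Stack before ???: [-2]
Stack after ???:  [2]
The instruction that transforms [-2] -> [2] is: neg

Answer: neg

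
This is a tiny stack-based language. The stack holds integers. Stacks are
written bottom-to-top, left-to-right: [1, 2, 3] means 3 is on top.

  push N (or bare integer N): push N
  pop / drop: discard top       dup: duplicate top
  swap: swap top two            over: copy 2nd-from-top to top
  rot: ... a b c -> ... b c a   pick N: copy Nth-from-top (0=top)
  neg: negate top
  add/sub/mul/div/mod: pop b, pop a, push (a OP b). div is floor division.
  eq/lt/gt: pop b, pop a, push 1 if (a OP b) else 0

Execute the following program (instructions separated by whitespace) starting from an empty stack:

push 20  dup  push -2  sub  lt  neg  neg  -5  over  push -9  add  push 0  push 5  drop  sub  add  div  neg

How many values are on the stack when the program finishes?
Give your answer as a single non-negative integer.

Answer: 1

Derivation:
After 'push 20': stack = [20] (depth 1)
After 'dup': stack = [20, 20] (depth 2)
After 'push -2': stack = [20, 20, -2] (depth 3)
After 'sub': stack = [20, 22] (depth 2)
After 'lt': stack = [1] (depth 1)
After 'neg': stack = [-1] (depth 1)
After 'neg': stack = [1] (depth 1)
After 'push -5': stack = [1, -5] (depth 2)
After 'over': stack = [1, -5, 1] (depth 3)
After 'push -9': stack = [1, -5, 1, -9] (depth 4)
After 'add': stack = [1, -5, -8] (depth 3)
After 'push 0': stack = [1, -5, -8, 0] (depth 4)
After 'push 5': stack = [1, -5, -8, 0, 5] (depth 5)
After 'drop': stack = [1, -5, -8, 0] (depth 4)
After 'sub': stack = [1, -5, -8] (depth 3)
After 'add': stack = [1, -13] (depth 2)
After 'div': stack = [-1] (depth 1)
After 'neg': stack = [1] (depth 1)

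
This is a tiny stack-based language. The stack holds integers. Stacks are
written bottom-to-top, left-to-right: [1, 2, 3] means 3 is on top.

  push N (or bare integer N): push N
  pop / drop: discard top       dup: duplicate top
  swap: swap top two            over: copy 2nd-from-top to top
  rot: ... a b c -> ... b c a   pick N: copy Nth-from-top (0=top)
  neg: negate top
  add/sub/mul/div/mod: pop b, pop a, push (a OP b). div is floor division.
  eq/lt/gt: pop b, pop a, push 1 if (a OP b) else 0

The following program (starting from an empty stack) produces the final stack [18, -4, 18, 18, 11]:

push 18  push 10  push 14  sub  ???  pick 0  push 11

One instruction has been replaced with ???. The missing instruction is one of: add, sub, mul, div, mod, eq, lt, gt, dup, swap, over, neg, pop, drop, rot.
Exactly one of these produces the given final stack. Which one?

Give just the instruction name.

Stack before ???: [18, -4]
Stack after ???:  [18, -4, 18]
The instruction that transforms [18, -4] -> [18, -4, 18] is: over

Answer: over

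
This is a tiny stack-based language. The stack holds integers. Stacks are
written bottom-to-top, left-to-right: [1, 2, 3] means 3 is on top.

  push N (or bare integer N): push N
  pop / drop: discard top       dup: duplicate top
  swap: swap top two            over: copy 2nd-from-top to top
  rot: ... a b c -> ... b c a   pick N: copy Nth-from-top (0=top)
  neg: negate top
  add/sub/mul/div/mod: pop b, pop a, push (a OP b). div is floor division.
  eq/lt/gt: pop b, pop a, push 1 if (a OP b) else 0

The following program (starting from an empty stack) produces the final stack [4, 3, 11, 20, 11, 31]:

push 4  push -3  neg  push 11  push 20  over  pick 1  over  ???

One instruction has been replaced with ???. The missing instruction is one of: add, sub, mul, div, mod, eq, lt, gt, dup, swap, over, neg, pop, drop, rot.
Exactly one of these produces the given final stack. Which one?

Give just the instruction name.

Answer: add

Derivation:
Stack before ???: [4, 3, 11, 20, 11, 20, 11]
Stack after ???:  [4, 3, 11, 20, 11, 31]
The instruction that transforms [4, 3, 11, 20, 11, 20, 11] -> [4, 3, 11, 20, 11, 31] is: add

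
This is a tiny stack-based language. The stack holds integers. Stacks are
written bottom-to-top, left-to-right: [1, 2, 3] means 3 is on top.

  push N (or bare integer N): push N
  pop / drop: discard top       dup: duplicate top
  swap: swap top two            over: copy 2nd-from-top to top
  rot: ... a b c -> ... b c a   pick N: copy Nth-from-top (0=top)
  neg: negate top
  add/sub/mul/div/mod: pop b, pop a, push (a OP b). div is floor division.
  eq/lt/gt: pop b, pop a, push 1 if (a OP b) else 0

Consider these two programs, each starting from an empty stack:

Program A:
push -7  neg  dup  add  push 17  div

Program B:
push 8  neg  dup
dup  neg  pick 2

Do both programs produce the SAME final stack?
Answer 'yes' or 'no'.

Answer: no

Derivation:
Program A trace:
  After 'push -7': [-7]
  After 'neg': [7]
  After 'dup': [7, 7]
  After 'add': [14]
  After 'push 17': [14, 17]
  After 'div': [0]
Program A final stack: [0]

Program B trace:
  After 'push 8': [8]
  After 'neg': [-8]
  After 'dup': [-8, -8]
  After 'dup': [-8, -8, -8]
  After 'neg': [-8, -8, 8]
  After 'pick 2': [-8, -8, 8, -8]
Program B final stack: [-8, -8, 8, -8]
Same: no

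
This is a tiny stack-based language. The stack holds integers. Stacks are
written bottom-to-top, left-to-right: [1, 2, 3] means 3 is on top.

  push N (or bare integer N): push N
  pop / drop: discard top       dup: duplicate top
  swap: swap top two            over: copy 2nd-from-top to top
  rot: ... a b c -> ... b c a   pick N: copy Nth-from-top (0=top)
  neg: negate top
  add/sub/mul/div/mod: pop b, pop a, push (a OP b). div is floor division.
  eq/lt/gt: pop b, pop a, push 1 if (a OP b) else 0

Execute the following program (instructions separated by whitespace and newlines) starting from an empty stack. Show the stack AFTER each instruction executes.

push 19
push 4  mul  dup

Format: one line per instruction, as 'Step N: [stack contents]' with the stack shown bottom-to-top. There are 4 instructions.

Step 1: [19]
Step 2: [19, 4]
Step 3: [76]
Step 4: [76, 76]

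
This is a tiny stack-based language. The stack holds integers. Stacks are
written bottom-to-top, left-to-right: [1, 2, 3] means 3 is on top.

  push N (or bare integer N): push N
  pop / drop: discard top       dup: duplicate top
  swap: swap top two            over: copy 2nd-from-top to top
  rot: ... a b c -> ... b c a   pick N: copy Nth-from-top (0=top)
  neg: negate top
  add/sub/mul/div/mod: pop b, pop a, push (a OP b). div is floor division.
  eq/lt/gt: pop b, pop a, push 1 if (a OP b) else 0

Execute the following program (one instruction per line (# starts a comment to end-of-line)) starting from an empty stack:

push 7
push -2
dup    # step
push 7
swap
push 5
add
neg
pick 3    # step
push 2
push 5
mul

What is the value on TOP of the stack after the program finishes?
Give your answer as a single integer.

After 'push 7': [7]
After 'push -2': [7, -2]
After 'dup': [7, -2, -2]
After 'push 7': [7, -2, -2, 7]
After 'swap': [7, -2, 7, -2]
After 'push 5': [7, -2, 7, -2, 5]
After 'add': [7, -2, 7, 3]
After 'neg': [7, -2, 7, -3]
After 'pick 3': [7, -2, 7, -3, 7]
After 'push 2': [7, -2, 7, -3, 7, 2]
After 'push 5': [7, -2, 7, -3, 7, 2, 5]
After 'mul': [7, -2, 7, -3, 7, 10]

Answer: 10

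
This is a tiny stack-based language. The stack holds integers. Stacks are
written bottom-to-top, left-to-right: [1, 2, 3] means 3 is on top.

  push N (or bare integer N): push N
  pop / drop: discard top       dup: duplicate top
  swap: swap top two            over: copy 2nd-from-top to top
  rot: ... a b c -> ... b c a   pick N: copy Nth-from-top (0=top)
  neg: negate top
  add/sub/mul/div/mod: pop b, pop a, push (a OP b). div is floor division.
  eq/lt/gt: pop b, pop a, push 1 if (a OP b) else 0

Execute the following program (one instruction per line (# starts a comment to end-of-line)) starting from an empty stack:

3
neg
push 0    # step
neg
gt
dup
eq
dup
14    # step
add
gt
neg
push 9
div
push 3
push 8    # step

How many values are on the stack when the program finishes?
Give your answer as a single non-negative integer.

After 'push 3': stack = [3] (depth 1)
After 'neg': stack = [-3] (depth 1)
After 'push 0': stack = [-3, 0] (depth 2)
After 'neg': stack = [-3, 0] (depth 2)
After 'gt': stack = [0] (depth 1)
After 'dup': stack = [0, 0] (depth 2)
After 'eq': stack = [1] (depth 1)
After 'dup': stack = [1, 1] (depth 2)
After 'push 14': stack = [1, 1, 14] (depth 3)
After 'add': stack = [1, 15] (depth 2)
After 'gt': stack = [0] (depth 1)
After 'neg': stack = [0] (depth 1)
After 'push 9': stack = [0, 9] (depth 2)
After 'div': stack = [0] (depth 1)
After 'push 3': stack = [0, 3] (depth 2)
After 'push 8': stack = [0, 3, 8] (depth 3)

Answer: 3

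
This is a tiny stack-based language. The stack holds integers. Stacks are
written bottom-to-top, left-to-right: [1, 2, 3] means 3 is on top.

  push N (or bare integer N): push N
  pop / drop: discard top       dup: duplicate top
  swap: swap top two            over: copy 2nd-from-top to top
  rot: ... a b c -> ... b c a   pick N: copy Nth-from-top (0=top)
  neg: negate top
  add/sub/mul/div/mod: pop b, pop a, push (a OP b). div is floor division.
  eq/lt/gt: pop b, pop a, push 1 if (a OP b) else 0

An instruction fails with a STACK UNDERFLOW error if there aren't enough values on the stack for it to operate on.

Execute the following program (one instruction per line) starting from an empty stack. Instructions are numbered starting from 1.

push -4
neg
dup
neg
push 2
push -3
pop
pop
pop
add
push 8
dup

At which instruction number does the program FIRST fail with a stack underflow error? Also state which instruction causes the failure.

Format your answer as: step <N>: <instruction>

Step 1 ('push -4'): stack = [-4], depth = 1
Step 2 ('neg'): stack = [4], depth = 1
Step 3 ('dup'): stack = [4, 4], depth = 2
Step 4 ('neg'): stack = [4, -4], depth = 2
Step 5 ('push 2'): stack = [4, -4, 2], depth = 3
Step 6 ('push -3'): stack = [4, -4, 2, -3], depth = 4
Step 7 ('pop'): stack = [4, -4, 2], depth = 3
Step 8 ('pop'): stack = [4, -4], depth = 2
Step 9 ('pop'): stack = [4], depth = 1
Step 10 ('add'): needs 2 value(s) but depth is 1 — STACK UNDERFLOW

Answer: step 10: add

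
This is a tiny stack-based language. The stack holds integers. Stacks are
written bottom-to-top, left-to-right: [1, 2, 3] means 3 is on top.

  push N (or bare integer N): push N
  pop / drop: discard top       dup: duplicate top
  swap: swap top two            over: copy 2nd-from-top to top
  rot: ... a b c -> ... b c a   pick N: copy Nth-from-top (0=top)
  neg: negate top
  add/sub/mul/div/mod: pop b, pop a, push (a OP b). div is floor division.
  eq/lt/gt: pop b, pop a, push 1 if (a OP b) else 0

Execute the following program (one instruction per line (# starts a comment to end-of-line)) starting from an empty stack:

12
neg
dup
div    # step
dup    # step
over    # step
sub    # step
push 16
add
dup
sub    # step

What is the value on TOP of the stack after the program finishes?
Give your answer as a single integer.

After 'push 12': [12]
After 'neg': [-12]
After 'dup': [-12, -12]
After 'div': [1]
After 'dup': [1, 1]
After 'over': [1, 1, 1]
After 'sub': [1, 0]
After 'push 16': [1, 0, 16]
After 'add': [1, 16]
After 'dup': [1, 16, 16]
After 'sub': [1, 0]

Answer: 0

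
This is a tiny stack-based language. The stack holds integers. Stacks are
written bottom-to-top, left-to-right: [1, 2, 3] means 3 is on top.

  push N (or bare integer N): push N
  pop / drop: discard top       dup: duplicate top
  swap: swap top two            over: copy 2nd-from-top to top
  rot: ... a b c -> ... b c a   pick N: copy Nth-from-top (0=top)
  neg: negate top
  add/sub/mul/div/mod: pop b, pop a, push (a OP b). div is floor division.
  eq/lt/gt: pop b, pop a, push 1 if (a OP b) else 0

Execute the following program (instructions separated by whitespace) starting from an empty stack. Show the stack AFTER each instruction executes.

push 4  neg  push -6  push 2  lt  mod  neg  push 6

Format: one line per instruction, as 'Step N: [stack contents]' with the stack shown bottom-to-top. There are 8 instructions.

Step 1: [4]
Step 2: [-4]
Step 3: [-4, -6]
Step 4: [-4, -6, 2]
Step 5: [-4, 1]
Step 6: [0]
Step 7: [0]
Step 8: [0, 6]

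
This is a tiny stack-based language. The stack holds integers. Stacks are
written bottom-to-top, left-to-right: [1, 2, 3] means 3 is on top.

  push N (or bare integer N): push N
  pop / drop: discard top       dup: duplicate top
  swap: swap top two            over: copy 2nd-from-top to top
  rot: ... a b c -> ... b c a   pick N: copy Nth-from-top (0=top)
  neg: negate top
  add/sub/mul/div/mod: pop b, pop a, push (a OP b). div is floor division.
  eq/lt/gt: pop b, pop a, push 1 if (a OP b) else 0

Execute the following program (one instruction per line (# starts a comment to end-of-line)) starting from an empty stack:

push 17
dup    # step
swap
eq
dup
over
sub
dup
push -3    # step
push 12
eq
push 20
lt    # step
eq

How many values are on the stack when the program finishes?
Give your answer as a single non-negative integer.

After 'push 17': stack = [17] (depth 1)
After 'dup': stack = [17, 17] (depth 2)
After 'swap': stack = [17, 17] (depth 2)
After 'eq': stack = [1] (depth 1)
After 'dup': stack = [1, 1] (depth 2)
After 'over': stack = [1, 1, 1] (depth 3)
After 'sub': stack = [1, 0] (depth 2)
After 'dup': stack = [1, 0, 0] (depth 3)
After 'push -3': stack = [1, 0, 0, -3] (depth 4)
After 'push 12': stack = [1, 0, 0, -3, 12] (depth 5)
After 'eq': stack = [1, 0, 0, 0] (depth 4)
After 'push 20': stack = [1, 0, 0, 0, 20] (depth 5)
After 'lt': stack = [1, 0, 0, 1] (depth 4)
After 'eq': stack = [1, 0, 0] (depth 3)

Answer: 3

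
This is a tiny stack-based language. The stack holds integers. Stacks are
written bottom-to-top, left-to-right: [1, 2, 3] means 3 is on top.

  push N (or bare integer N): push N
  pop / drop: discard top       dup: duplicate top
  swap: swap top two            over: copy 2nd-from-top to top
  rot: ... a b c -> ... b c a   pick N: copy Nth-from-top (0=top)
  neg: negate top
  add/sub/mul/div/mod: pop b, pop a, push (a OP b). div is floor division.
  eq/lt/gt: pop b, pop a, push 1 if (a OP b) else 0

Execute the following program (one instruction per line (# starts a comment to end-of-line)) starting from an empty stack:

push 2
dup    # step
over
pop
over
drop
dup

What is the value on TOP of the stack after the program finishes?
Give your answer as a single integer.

After 'push 2': [2]
After 'dup': [2, 2]
After 'over': [2, 2, 2]
After 'pop': [2, 2]
After 'over': [2, 2, 2]
After 'drop': [2, 2]
After 'dup': [2, 2, 2]

Answer: 2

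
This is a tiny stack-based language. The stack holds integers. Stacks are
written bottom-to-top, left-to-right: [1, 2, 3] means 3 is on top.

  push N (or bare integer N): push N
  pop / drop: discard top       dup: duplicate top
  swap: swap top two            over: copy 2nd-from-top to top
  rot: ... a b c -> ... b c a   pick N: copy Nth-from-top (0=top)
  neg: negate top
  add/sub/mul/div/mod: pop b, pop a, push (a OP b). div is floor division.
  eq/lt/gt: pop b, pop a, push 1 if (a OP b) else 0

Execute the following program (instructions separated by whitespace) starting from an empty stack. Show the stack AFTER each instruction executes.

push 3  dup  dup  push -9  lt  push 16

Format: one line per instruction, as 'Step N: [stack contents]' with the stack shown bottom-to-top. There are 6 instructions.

Step 1: [3]
Step 2: [3, 3]
Step 3: [3, 3, 3]
Step 4: [3, 3, 3, -9]
Step 5: [3, 3, 0]
Step 6: [3, 3, 0, 16]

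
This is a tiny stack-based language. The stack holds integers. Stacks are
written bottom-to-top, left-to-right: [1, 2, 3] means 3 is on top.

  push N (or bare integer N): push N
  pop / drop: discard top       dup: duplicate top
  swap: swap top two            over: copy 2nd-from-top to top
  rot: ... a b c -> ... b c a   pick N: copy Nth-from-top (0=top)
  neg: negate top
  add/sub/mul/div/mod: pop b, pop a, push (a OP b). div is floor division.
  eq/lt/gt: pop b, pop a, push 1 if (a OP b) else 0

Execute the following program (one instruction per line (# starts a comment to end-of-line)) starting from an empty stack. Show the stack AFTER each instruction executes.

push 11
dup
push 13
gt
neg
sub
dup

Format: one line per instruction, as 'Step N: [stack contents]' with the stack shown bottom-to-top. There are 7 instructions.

Step 1: [11]
Step 2: [11, 11]
Step 3: [11, 11, 13]
Step 4: [11, 0]
Step 5: [11, 0]
Step 6: [11]
Step 7: [11, 11]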